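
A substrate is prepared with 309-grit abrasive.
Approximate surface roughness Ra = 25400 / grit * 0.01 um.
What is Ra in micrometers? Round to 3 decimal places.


Ra = 25400 / 309 * 0.01 = 0.822 um

0.822


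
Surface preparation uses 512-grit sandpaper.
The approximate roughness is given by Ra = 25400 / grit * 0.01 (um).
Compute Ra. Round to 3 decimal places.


Ra = 25400 / 512 * 0.01
= 254 / 512
= 0.496 um

0.496


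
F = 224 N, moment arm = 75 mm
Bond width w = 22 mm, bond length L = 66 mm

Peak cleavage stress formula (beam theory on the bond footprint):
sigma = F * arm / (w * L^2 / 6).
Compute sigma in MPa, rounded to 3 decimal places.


sigma = (224 * 75) / (22 * 4356 / 6)
= 16800 * 6 / 95832
= 100800 / 95832
= 1.052 MPa

1.052


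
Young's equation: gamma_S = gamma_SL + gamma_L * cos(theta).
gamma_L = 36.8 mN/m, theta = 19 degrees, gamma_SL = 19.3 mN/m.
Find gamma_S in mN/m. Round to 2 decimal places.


cos(19 deg) = 0.945519
gamma_S = 19.3 + 36.8 * 0.945519
= 54.10 mN/m

54.10


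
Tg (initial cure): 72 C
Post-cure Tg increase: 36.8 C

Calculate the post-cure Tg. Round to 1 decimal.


Post-cure Tg = 72 + 36.8 = 108.8 C

108.8


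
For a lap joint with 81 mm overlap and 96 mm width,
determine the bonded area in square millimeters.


Area = 81 * 96 = 7776 mm^2

7776


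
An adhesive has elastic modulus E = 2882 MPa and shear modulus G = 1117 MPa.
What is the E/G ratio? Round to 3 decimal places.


E/G = 2882 / 1117 = 2.580

2.580


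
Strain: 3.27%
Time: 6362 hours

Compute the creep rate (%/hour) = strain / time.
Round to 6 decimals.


Creep rate = 3.27 / 6362
= 0.000514 %/h

0.000514


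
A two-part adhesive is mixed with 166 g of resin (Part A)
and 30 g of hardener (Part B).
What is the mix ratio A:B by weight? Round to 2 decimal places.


Mix ratio = mass_A / mass_B
= 166 / 30
= 5.53

5.53


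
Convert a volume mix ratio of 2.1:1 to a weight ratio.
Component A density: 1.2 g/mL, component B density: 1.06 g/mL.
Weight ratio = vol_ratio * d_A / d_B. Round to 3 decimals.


= 2.1 * 1.2 / 1.06 = 2.377

2.377


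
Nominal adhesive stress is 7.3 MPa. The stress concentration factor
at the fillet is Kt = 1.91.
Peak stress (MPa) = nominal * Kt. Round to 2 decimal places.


Peak = 7.3 * 1.91 = 13.94 MPa

13.94


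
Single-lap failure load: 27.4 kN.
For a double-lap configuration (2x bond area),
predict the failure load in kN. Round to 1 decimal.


Failure load = 27.4 * 2 = 54.8 kN

54.8


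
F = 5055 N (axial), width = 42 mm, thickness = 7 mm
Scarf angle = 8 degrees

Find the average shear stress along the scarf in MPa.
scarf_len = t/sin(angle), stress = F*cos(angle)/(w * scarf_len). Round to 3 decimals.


scarf_len = 7/sin(8 deg) = 50.2971
cos(8 deg) = 0.990268
stress = 5055*0.990268/(42*50.2971) = 2.370 MPa

2.370


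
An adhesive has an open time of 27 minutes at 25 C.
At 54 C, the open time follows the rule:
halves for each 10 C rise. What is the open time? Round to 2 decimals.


Factor = 2^((54-25)/10) = 7.4643
Open time = 27 / 7.4643 = 3.62 min

3.62


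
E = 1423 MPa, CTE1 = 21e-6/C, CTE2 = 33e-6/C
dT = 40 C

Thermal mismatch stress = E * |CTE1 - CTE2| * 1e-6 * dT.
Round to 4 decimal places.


= 1423 * 12e-6 * 40
= 0.6830 MPa

0.6830


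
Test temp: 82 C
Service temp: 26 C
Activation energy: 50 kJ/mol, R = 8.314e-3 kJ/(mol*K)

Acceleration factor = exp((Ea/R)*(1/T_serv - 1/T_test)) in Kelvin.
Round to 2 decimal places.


AF = exp((50/0.008314)*(1/299.15 - 1/355.15))
= 23.81

23.81


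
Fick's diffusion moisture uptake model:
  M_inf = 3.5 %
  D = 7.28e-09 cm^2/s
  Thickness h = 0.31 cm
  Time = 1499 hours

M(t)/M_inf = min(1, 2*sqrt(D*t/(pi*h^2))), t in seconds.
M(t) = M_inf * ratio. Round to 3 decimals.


t_sec = 1499 * 3600 = 5396400
ratio = 2*sqrt(7.28e-09*5396400/(pi*0.31^2))
= min(1, 0.721458)
= 0.721458
M(t) = 3.5 * 0.721458 = 2.525 %

2.525


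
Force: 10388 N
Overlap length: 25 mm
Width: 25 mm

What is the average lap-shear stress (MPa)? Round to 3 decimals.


Average shear stress = F / (overlap * width)
= 10388 / (25 * 25)
= 16.621 MPa

16.621


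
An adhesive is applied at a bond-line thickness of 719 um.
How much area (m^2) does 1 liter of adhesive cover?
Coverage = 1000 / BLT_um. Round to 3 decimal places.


Coverage = 1000 / 719 = 1.391 m^2

1.391


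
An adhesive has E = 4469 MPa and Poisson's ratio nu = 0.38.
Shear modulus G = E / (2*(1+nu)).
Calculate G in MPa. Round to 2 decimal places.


G = 4469 / (2*(1+0.38))
= 4469 / 2.76
= 1619.20 MPa

1619.20


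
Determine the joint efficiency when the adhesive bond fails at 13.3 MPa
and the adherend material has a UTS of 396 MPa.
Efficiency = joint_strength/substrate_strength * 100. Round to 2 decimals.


Joint efficiency = 13.3 / 396 * 100
= 3.36%

3.36


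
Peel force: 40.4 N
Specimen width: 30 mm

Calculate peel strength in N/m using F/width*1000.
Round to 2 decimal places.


Peel strength = 40.4 / 30 * 1000 = 1346.67 N/m

1346.67


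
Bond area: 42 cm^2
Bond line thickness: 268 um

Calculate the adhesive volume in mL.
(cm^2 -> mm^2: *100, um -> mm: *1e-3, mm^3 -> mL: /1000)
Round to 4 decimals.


V = 42*100 * 268*1e-3 / 1000
= 1.1256 mL

1.1256


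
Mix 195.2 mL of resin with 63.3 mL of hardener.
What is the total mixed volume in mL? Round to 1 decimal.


Total = 195.2 + 63.3 = 258.5 mL

258.5


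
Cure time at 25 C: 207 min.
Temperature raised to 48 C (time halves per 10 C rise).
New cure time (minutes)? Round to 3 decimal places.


Acceleration factor = 2^(23/10) = 4.9246
New time = 207 / 4.9246 = 42.034 min

42.034


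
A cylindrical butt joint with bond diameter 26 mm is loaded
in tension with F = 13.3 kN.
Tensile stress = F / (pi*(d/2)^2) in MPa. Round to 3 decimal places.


Area = pi * (26/2)^2 = 530.9292 mm^2
Stress = 13.3*1000 / 530.9292
= 25.050 MPa

25.050


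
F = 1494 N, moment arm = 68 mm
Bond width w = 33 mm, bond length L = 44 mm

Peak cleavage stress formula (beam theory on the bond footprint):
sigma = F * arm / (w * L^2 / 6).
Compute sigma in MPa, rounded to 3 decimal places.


sigma = (1494 * 68) / (33 * 1936 / 6)
= 101592 * 6 / 63888
= 609552 / 63888
= 9.541 MPa

9.541


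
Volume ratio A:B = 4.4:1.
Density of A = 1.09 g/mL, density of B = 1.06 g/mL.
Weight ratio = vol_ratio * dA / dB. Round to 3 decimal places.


Wt ratio = 4.4 * 1.09 / 1.06
= 4.525

4.525


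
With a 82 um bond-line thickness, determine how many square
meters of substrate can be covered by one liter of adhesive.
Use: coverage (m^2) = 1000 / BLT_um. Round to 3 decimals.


Coverage = 1000 / 82 = 12.195 m^2

12.195


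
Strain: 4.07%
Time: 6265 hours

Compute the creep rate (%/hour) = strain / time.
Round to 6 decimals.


Creep rate = 4.07 / 6265
= 0.000650 %/h

0.000650


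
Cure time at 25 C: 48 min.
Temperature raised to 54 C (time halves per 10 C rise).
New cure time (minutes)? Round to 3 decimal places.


Acceleration factor = 2^(29/10) = 7.4643
New time = 48 / 7.4643 = 6.431 min

6.431


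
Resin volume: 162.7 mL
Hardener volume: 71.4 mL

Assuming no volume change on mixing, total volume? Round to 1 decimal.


V_total = 162.7 + 71.4 = 234.1 mL

234.1


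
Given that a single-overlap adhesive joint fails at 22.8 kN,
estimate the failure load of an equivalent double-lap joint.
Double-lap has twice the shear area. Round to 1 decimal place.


Double-lap factor = 2
Expected load = 22.8 * 2 = 45.6 kN

45.6


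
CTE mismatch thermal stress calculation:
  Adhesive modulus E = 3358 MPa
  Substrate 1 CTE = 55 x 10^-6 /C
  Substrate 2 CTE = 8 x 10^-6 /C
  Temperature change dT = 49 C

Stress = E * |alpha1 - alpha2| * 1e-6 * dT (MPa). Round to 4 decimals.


delta_alpha = |55 - 8| = 47 x 10^-6/C
Stress = 3358 * 47e-6 * 49
= 7.7335 MPa

7.7335


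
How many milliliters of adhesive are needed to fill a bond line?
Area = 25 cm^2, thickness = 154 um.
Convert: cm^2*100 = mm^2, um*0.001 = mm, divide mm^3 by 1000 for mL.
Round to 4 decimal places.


= (25 * 100) * (154 * 0.001) / 1000
= 0.3850 mL

0.3850


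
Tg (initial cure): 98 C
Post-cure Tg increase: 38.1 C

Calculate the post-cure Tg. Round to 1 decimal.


Post-cure Tg = 98 + 38.1 = 136.1 C

136.1


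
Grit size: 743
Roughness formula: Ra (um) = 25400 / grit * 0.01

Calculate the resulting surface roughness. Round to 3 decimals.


Ra = 25400 / 743 * 0.01
= 0.342 um

0.342


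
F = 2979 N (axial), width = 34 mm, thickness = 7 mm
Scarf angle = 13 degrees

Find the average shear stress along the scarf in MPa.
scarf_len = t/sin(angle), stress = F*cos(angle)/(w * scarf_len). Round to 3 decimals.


scarf_len = 7/sin(13 deg) = 31.1179
cos(13 deg) = 0.974370
stress = 2979*0.974370/(34*31.1179) = 2.744 MPa

2.744


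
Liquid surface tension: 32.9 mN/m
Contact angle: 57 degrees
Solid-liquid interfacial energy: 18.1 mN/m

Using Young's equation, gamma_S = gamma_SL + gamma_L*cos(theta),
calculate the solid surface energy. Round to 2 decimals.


gamma_S = 18.1 + 32.9 * cos(57)
= 36.02 mN/m

36.02


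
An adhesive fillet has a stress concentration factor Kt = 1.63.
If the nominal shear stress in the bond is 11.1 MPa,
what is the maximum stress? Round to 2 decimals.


Max stress = 11.1 * 1.63 = 18.09 MPa

18.09


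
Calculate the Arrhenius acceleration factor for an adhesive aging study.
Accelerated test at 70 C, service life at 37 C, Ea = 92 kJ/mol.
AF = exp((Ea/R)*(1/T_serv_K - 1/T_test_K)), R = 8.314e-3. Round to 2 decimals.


T_test = 343.15 K, T_serv = 310.15 K
Ea/R = 92 / 0.008314 = 11065.67
AF = exp(11065.67 * (1/310.15 - 1/343.15))
= 30.91

30.91


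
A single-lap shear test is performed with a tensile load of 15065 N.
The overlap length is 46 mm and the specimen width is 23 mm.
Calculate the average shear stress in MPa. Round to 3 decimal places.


Shear stress = F / (overlap * width)
= 15065 / (46 * 23)
= 15065 / 1058
= 14.239 MPa

14.239


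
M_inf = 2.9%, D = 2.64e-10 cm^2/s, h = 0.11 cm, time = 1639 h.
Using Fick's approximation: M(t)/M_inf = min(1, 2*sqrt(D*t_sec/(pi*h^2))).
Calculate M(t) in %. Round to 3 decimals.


t = 5900400 s
ratio = min(1, 2*sqrt(2.64e-10*5900400/(pi*0.0121)))
= 0.404860
M(t) = 2.9 * 0.404860 = 1.174%

1.174


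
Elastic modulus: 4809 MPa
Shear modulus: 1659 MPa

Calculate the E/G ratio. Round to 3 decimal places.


E / G = 4809 / 1659 = 2.899

2.899


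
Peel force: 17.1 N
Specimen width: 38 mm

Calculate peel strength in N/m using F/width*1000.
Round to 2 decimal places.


Peel strength = 17.1 / 38 * 1000 = 450.00 N/m

450.00


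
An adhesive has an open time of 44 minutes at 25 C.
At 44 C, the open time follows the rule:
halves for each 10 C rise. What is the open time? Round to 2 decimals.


Factor = 2^((44-25)/10) = 3.7321
Open time = 44 / 3.7321 = 11.79 min

11.79


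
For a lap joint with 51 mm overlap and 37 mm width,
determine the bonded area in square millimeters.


Area = 51 * 37 = 1887 mm^2

1887


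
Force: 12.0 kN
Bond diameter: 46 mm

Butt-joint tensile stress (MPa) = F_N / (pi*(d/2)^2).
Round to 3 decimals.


F_N = 12.0 * 1000 = 12000.0 N
A = pi*(23.0)^2 = 1661.9025 mm^2
stress = 12000.0 / 1661.9025 = 7.221 MPa

7.221


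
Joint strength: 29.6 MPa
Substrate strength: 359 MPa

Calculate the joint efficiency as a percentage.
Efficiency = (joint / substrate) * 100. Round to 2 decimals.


Efficiency = (29.6 / 359) * 100 = 8.25%

8.25


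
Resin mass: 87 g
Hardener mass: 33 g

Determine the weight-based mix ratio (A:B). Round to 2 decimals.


Ratio = 87 / 33 = 2.64

2.64


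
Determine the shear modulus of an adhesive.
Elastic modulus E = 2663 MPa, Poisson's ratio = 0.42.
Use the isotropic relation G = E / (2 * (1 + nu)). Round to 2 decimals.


G = 2663 / (2*(1+0.42)) = 2663 / 2.84
= 937.68 MPa

937.68


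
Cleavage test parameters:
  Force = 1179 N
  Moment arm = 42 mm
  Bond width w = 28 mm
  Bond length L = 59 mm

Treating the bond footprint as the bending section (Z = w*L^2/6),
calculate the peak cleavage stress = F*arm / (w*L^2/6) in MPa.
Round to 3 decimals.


M = 1179 * 42 = 49518 N*mm
Z = 28 * 59^2 / 6 = 97468 / 6 mm^3
sigma = M / Z = 6 * 49518 / 97468 = 297108 / 97468
= 3.048 MPa

3.048


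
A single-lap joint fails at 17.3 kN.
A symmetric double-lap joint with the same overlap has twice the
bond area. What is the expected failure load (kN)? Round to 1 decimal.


Double-lap load = 2 * 17.3 = 34.6 kN

34.6


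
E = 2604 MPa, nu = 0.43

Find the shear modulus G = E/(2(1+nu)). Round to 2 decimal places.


G = 2604 / (2 * 1.43)
= 910.49 MPa

910.49


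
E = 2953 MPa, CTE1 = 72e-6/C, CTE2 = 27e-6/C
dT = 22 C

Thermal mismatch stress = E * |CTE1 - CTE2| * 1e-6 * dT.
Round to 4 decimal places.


= 2953 * 45e-6 * 22
= 2.9235 MPa

2.9235


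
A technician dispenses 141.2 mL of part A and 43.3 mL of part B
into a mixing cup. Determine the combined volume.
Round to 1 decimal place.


Combined volume = 141.2 + 43.3
= 184.5 mL

184.5


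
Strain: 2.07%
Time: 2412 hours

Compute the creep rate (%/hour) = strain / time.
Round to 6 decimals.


Creep rate = 2.07 / 2412
= 0.000858 %/h

0.000858


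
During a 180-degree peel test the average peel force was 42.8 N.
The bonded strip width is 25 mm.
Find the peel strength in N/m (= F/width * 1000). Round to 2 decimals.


Peel strength = F/width * 1000
= 42.8 / 25 * 1000
= 1712.00 N/m

1712.00


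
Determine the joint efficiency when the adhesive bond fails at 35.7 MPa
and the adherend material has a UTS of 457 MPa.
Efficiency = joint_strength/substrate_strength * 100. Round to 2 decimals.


Joint efficiency = 35.7 / 457 * 100
= 7.81%

7.81


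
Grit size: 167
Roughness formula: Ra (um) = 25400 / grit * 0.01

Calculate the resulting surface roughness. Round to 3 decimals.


Ra = 25400 / 167 * 0.01
= 1.521 um

1.521


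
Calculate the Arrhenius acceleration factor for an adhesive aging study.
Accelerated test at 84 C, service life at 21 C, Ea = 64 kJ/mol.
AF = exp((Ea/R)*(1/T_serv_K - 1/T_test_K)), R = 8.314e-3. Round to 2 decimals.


T_test = 357.15 K, T_serv = 294.15 K
Ea/R = 64 / 0.008314 = 7697.86
AF = exp(7697.86 * (1/294.15 - 1/357.15))
= 101.12

101.12


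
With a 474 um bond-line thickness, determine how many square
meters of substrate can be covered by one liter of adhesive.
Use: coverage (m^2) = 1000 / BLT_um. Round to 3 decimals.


Coverage = 1000 / 474 = 2.110 m^2

2.110


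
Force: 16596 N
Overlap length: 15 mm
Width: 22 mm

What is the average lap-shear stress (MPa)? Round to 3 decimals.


Average shear stress = F / (overlap * width)
= 16596 / (15 * 22)
= 50.291 MPa

50.291


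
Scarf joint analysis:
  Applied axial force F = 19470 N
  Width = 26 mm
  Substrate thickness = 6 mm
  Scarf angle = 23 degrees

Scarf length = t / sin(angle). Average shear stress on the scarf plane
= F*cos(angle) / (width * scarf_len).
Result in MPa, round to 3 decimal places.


Scarf length = 6 / sin(23 deg) = 15.3558 mm
cos(23 deg) = 0.920505
Shear = 19470 * 0.920505 / (26 * 15.3558)
= 44.890 MPa

44.890


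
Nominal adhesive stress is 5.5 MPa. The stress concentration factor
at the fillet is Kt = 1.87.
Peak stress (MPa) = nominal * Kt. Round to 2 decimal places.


Peak = 5.5 * 1.87 = 10.29 MPa

10.29


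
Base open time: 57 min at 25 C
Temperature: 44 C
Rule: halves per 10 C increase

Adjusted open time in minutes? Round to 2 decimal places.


Acceleration = 2^((44-25)/10) = 3.7321
Open time = 57 / 3.7321 = 15.27 min

15.27


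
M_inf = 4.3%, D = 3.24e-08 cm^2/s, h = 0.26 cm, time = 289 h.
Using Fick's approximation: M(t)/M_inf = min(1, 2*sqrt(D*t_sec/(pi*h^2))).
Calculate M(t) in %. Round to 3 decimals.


t = 1040400 s
ratio = min(1, 2*sqrt(3.24e-08*1040400/(pi*0.0676)))
= 0.796809
M(t) = 4.3 * 0.796809 = 3.426%

3.426


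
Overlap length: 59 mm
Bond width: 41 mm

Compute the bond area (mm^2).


Bond area = 59 * 41 = 2419 mm^2

2419


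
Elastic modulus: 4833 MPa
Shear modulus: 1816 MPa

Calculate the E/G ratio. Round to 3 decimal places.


E / G = 4833 / 1816 = 2.661

2.661


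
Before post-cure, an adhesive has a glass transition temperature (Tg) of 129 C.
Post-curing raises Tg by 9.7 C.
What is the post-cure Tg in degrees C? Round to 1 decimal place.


Tg_post = Tg_base + delta_Tg
= 129 + 9.7
= 138.7 C

138.7


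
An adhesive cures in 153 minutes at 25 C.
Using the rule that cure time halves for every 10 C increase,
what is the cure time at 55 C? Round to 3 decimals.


Factor = 2^((55 - 25) / 10) = 8.0000
Cure time = 153 / 8.0000
= 19.125 minutes

19.125


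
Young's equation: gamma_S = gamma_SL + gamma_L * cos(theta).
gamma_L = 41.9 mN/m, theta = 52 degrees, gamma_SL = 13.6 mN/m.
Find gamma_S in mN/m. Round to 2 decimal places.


cos(52 deg) = 0.615661
gamma_S = 13.6 + 41.9 * 0.615661
= 39.40 mN/m

39.40


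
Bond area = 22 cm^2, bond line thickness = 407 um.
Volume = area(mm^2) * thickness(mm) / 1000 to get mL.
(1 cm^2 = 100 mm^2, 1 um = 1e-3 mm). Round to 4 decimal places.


area_mm2 = 22 * 100 = 2200
blt_mm = 407 * 1e-3 = 0.407
vol_mm3 = 2200 * 0.407 = 895.4
vol_mL = 895.4 / 1000 = 0.8954 mL

0.8954


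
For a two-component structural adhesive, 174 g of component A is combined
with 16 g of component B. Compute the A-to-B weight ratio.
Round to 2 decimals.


Weight ratio A:B = 174 / 16
= 10.88

10.88


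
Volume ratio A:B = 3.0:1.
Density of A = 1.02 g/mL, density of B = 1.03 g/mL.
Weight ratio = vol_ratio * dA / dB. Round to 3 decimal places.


Wt ratio = 3.0 * 1.02 / 1.03
= 2.971

2.971


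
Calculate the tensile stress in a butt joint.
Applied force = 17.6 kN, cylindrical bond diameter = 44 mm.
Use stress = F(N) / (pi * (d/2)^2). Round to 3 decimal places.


A = pi * 22.0^2 = 1520.5308 mm^2
sigma = 17600.0 / 1520.5308 = 11.575 MPa

11.575


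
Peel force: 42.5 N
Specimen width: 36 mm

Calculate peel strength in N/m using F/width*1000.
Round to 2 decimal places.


Peel strength = 42.5 / 36 * 1000 = 1180.56 N/m

1180.56


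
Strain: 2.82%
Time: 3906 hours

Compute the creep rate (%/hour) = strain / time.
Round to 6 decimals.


Creep rate = 2.82 / 3906
= 0.000722 %/h

0.000722


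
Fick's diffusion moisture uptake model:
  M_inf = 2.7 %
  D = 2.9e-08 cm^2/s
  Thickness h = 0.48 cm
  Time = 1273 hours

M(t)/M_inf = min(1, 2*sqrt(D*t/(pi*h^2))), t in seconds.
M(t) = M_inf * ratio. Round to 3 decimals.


t_sec = 1273 * 3600 = 4582800
ratio = 2*sqrt(2.9e-08*4582800/(pi*0.48^2))
= min(1, 0.856995)
= 0.856995
M(t) = 2.7 * 0.856995 = 2.314 %

2.314


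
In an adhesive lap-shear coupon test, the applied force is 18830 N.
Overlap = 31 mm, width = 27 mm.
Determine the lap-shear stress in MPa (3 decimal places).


stress = F / (overlap * width)
= 18830 / (31 * 27)
= 22.497 MPa

22.497


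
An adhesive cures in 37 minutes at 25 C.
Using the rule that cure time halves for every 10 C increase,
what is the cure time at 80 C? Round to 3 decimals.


Factor = 2^((80 - 25) / 10) = 45.2548
Cure time = 37 / 45.2548
= 0.818 minutes

0.818


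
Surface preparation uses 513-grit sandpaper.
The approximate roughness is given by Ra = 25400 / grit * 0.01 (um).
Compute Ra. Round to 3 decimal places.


Ra = 25400 / 513 * 0.01
= 254 / 513
= 0.495 um

0.495


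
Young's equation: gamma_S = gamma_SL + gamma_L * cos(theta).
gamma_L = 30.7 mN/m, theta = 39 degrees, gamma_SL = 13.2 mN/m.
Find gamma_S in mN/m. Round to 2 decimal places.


cos(39 deg) = 0.777146
gamma_S = 13.2 + 30.7 * 0.777146
= 37.06 mN/m

37.06


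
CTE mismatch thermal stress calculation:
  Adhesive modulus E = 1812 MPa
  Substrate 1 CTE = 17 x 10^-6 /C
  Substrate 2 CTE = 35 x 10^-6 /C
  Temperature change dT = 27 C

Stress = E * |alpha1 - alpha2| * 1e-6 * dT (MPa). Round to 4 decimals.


delta_alpha = |17 - 35| = 18 x 10^-6/C
Stress = 1812 * 18e-6 * 27
= 0.8806 MPa

0.8806


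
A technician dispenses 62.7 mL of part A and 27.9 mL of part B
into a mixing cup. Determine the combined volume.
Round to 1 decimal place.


Combined volume = 62.7 + 27.9
= 90.6 mL

90.6


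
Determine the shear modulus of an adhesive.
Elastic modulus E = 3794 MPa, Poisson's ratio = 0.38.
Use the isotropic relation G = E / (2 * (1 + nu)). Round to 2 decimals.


G = 3794 / (2*(1+0.38)) = 3794 / 2.76
= 1374.64 MPa

1374.64


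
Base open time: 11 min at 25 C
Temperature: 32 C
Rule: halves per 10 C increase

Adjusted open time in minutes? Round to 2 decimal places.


Acceleration = 2^((32-25)/10) = 1.6245
Open time = 11 / 1.6245 = 6.77 min

6.77


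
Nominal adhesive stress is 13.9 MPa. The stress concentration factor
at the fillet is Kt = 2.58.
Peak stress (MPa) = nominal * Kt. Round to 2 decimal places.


Peak = 13.9 * 2.58 = 35.86 MPa

35.86


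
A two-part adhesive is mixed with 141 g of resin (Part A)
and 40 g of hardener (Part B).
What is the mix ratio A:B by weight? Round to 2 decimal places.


Mix ratio = mass_A / mass_B
= 141 / 40
= 3.53

3.53


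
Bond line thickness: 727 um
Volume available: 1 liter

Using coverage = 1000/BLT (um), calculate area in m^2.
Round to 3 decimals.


1 L = 1e6 mm^3, thickness = 727 um = 0.727 mm
Area = 1e6 / 0.727 mm^2 = (1e6 / 0.727) / 1e6 m^2 = 1000 / 727 m^2
= 1.376 m^2

1.376


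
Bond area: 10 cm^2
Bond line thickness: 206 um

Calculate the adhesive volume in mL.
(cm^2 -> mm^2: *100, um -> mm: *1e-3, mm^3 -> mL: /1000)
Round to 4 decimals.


V = 10*100 * 206*1e-3 / 1000
= 0.2060 mL

0.2060


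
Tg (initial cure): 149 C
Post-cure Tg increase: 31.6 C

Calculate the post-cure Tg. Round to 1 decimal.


Post-cure Tg = 149 + 31.6 = 180.6 C

180.6


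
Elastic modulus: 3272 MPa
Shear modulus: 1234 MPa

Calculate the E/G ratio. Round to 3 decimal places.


E / G = 3272 / 1234 = 2.652

2.652


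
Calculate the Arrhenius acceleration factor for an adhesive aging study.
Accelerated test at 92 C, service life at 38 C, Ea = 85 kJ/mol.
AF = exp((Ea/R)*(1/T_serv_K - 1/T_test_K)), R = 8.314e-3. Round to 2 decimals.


T_test = 365.15 K, T_serv = 311.15 K
Ea/R = 85 / 0.008314 = 10223.72
AF = exp(10223.72 * (1/311.15 - 1/365.15))
= 128.92

128.92


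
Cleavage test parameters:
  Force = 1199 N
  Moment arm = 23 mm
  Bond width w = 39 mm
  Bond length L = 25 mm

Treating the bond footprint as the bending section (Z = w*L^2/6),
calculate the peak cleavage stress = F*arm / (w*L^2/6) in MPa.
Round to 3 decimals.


M = 1199 * 23 = 27577 N*mm
Z = 39 * 25^2 / 6 = 24375 / 6 mm^3
sigma = M / Z = 6 * 27577 / 24375 = 165462 / 24375
= 6.788 MPa

6.788


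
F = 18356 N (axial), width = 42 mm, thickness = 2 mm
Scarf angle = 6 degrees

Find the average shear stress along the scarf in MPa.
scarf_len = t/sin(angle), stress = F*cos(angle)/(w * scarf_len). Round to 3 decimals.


scarf_len = 2/sin(6 deg) = 19.1335
cos(6 deg) = 0.994522
stress = 18356*0.994522/(42*19.1335) = 22.717 MPa

22.717


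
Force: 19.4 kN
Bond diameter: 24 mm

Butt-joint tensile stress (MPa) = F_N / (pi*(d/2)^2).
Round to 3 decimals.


F_N = 19.4 * 1000 = 19400.0 N
A = pi*(12.0)^2 = 452.3893 mm^2
stress = 19400.0 / 452.3893 = 42.883 MPa

42.883


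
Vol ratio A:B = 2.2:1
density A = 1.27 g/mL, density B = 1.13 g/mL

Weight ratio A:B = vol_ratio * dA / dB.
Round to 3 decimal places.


Weight ratio = 2.2 * 1.27 / 1.13
= 2.473

2.473


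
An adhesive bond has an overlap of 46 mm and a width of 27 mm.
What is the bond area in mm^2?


Bond area = overlap * width
= 46 * 27
= 1242 mm^2

1242


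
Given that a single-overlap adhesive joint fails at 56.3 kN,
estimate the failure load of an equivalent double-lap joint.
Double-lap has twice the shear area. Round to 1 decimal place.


Double-lap factor = 2
Expected load = 56.3 * 2 = 112.6 kN

112.6


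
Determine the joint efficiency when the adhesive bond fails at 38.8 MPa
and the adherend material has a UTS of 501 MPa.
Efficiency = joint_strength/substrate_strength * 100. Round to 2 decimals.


Joint efficiency = 38.8 / 501 * 100
= 7.74%

7.74


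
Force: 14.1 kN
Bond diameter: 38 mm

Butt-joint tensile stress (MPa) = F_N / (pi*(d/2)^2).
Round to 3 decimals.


F_N = 14.1 * 1000 = 14100.0 N
A = pi*(19.0)^2 = 1134.1149 mm^2
stress = 14100.0 / 1134.1149 = 12.433 MPa

12.433


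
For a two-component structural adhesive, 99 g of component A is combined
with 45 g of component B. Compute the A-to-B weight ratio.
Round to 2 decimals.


Weight ratio A:B = 99 / 45
= 2.20

2.20


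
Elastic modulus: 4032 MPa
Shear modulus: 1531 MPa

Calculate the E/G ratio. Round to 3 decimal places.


E / G = 4032 / 1531 = 2.634

2.634


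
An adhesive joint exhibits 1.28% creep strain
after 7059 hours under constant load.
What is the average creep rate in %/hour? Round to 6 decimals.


Creep rate = strain / time
= 1.28 / 7059
= 0.000181 %/h

0.000181


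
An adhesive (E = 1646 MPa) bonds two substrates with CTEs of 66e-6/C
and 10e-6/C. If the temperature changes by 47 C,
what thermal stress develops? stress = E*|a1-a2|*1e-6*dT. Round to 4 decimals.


Stress = 1646 * |66 - 10| * 1e-6 * 47
= 4.3323 MPa

4.3323


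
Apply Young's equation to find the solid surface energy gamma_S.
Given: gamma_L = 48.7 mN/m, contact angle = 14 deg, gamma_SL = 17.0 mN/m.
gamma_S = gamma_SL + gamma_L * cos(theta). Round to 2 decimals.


theta_rad = 14 * pi/180 = 0.244346
gamma_S = 17.0 + 48.7 * cos(0.244346)
= 64.25 mN/m

64.25


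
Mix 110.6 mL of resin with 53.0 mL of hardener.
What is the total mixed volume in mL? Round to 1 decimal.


Total = 110.6 + 53.0 = 163.6 mL

163.6


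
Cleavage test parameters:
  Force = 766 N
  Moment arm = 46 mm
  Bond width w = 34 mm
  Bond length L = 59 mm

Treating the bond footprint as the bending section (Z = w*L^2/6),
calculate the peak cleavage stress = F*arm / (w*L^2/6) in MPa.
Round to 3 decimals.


M = 766 * 46 = 35236 N*mm
Z = 34 * 59^2 / 6 = 118354 / 6 mm^3
sigma = M / Z = 6 * 35236 / 118354 = 211416 / 118354
= 1.786 MPa

1.786


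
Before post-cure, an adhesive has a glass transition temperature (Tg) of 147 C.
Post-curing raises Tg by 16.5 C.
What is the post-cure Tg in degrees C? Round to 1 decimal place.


Tg_post = Tg_base + delta_Tg
= 147 + 16.5
= 163.5 C

163.5


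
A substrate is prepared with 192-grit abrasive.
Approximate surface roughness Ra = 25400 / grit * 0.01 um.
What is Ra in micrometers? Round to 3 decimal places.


Ra = 25400 / 192 * 0.01 = 1.323 um

1.323


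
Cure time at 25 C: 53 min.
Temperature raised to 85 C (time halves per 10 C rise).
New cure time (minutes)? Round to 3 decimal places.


Acceleration factor = 2^(60/10) = 64.0000
New time = 53 / 64.0000 = 0.828 min

0.828


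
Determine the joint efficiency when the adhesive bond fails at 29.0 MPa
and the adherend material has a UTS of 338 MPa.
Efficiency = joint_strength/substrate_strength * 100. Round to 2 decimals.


Joint efficiency = 29.0 / 338 * 100
= 8.58%

8.58


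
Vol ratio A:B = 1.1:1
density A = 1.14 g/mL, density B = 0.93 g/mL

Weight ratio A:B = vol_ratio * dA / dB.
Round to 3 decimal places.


Weight ratio = 1.1 * 1.14 / 0.93
= 1.348

1.348


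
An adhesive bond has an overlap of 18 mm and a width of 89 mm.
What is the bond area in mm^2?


Bond area = overlap * width
= 18 * 89
= 1602 mm^2

1602


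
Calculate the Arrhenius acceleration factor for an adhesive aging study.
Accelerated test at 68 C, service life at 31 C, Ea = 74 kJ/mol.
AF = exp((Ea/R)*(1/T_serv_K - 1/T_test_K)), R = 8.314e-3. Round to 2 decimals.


T_test = 341.15 K, T_serv = 304.15 K
Ea/R = 74 / 0.008314 = 8900.65
AF = exp(8900.65 * (1/304.15 - 1/341.15))
= 23.90

23.90


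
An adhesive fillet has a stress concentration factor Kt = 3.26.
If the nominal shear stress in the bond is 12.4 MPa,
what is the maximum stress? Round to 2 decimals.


Max stress = 12.4 * 3.26 = 40.42 MPa

40.42


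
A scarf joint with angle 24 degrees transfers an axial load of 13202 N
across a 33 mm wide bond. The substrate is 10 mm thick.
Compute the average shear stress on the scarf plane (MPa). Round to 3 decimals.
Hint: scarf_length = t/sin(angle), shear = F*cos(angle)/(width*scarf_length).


scarf_length = 10 / sin(24 deg) = 24.5859 mm
cos(24 deg) = 0.913545
shear stress = 13202 * 0.913545 / (33 * 24.5859)
= 14.865 MPa

14.865


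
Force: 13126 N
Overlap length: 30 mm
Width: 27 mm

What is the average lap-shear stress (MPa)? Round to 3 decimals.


Average shear stress = F / (overlap * width)
= 13126 / (30 * 27)
= 16.205 MPa

16.205


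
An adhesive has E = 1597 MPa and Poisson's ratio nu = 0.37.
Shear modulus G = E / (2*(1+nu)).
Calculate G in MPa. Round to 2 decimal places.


G = 1597 / (2*(1+0.37))
= 1597 / 2.74
= 582.85 MPa

582.85


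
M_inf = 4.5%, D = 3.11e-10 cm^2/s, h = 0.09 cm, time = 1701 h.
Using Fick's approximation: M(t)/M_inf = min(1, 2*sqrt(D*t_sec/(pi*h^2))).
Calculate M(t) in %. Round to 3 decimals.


t = 6123600 s
ratio = min(1, 2*sqrt(3.11e-10*6123600/(pi*0.0081)))
= 0.547137
M(t) = 4.5 * 0.547137 = 2.462%

2.462


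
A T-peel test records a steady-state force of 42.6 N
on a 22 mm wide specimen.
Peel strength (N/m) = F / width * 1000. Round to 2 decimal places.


Peel strength = 42.6 / 22 * 1000
= 1936.36 N/m

1936.36


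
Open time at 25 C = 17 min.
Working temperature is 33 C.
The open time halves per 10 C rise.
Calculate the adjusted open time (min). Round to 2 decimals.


factor = 2^((33 - 25) / 10) = 1.7411
ot = 17 / 1.7411 = 9.76 min

9.76


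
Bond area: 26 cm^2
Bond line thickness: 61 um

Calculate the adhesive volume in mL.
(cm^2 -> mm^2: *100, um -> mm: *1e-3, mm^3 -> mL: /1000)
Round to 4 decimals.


V = 26*100 * 61*1e-3 / 1000
= 0.1586 mL

0.1586


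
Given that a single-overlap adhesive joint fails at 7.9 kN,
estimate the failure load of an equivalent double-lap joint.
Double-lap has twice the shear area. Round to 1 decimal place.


Double-lap factor = 2
Expected load = 7.9 * 2 = 15.8 kN

15.8


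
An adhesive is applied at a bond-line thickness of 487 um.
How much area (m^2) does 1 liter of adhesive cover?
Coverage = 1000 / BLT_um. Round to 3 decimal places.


Coverage = 1000 / 487 = 2.053 m^2

2.053


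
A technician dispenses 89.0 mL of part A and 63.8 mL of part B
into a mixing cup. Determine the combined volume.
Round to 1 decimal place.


Combined volume = 89.0 + 63.8
= 152.8 mL

152.8


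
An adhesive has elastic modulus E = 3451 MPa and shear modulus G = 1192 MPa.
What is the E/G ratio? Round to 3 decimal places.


E/G = 3451 / 1192 = 2.895

2.895


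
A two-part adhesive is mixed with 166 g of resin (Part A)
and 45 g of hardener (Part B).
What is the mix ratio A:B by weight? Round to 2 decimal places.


Mix ratio = mass_A / mass_B
= 166 / 45
= 3.69

3.69


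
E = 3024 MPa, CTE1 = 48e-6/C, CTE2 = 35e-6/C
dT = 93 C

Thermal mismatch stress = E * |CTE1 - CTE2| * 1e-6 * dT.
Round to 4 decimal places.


= 3024 * 13e-6 * 93
= 3.6560 MPa

3.6560


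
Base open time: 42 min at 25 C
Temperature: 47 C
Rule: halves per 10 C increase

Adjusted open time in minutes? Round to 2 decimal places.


Acceleration = 2^((47-25)/10) = 4.5948
Open time = 42 / 4.5948 = 9.14 min

9.14


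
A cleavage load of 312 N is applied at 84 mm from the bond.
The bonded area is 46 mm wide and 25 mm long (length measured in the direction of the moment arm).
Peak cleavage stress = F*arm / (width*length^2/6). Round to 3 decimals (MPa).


Moment = 312 * 84 = 26208 N*mm
Section modulus = 46 * 625 / 6 = 28750 / 6 mm^3
Stress = 26208 / (28750 / 6) = 157248 / 28750
= 5.469 MPa

5.469


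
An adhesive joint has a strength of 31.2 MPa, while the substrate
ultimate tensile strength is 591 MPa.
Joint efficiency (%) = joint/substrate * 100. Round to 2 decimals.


Efficiency = 31.2 / 591 * 100
= 5.28%

5.28


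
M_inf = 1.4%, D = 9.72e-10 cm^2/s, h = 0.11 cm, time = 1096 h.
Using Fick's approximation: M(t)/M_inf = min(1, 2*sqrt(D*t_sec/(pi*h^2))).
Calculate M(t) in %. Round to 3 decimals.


t = 3945600 s
ratio = min(1, 2*sqrt(9.72e-10*3945600/(pi*0.0121)))
= 0.635261
M(t) = 1.4 * 0.635261 = 0.889%

0.889


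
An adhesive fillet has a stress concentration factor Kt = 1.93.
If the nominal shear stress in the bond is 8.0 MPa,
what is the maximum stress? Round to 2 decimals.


Max stress = 8.0 * 1.93 = 15.44 MPa

15.44


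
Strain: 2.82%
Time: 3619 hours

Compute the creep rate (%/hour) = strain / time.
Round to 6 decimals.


Creep rate = 2.82 / 3619
= 0.000779 %/h

0.000779


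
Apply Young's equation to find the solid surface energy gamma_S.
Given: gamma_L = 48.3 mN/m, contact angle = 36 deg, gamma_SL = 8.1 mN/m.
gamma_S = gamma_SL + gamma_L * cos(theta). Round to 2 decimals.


theta_rad = 36 * pi/180 = 0.628319
gamma_S = 8.1 + 48.3 * cos(0.628319)
= 47.18 mN/m

47.18


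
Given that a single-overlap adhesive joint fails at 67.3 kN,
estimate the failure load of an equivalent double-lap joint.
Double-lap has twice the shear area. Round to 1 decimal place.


Double-lap factor = 2
Expected load = 67.3 * 2 = 134.6 kN

134.6


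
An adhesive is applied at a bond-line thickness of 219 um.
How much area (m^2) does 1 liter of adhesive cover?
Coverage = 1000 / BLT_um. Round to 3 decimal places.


Coverage = 1000 / 219 = 4.566 m^2

4.566


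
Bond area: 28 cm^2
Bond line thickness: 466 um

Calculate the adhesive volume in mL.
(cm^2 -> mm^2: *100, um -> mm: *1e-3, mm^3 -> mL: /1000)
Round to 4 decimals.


V = 28*100 * 466*1e-3 / 1000
= 1.3048 mL

1.3048


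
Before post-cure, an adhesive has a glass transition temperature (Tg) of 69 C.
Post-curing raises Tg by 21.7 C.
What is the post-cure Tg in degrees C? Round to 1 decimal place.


Tg_post = Tg_base + delta_Tg
= 69 + 21.7
= 90.7 C

90.7


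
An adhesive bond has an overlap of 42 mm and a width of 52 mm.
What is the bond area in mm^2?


Bond area = overlap * width
= 42 * 52
= 2184 mm^2

2184


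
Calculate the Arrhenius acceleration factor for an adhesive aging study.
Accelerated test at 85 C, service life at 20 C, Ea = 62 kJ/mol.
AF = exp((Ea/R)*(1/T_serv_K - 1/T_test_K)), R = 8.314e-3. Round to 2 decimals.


T_test = 358.15 K, T_serv = 293.15 K
Ea/R = 62 / 0.008314 = 7457.30
AF = exp(7457.30 * (1/293.15 - 1/358.15))
= 101.17

101.17


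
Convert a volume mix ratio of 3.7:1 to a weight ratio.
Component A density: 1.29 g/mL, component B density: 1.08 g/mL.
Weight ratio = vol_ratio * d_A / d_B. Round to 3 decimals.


= 3.7 * 1.29 / 1.08 = 4.419

4.419


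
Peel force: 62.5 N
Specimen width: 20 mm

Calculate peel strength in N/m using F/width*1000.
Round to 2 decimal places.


Peel strength = 62.5 / 20 * 1000 = 3125.00 N/m

3125.00


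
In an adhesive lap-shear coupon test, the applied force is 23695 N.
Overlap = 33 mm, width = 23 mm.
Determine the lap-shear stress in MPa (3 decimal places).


stress = F / (overlap * width)
= 23695 / (33 * 23)
= 31.219 MPa

31.219


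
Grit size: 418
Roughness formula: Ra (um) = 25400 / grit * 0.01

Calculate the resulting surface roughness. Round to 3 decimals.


Ra = 25400 / 418 * 0.01
= 0.608 um

0.608


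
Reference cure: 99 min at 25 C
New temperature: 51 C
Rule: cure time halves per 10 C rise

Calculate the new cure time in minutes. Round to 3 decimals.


factor = 2^((51-25)/10) = 6.0629
t_new = 99 / 6.0629 = 16.329 min

16.329


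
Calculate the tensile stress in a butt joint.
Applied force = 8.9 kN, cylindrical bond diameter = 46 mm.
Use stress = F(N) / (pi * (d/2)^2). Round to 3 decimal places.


A = pi * 23.0^2 = 1661.9025 mm^2
sigma = 8900.0 / 1661.9025 = 5.355 MPa

5.355


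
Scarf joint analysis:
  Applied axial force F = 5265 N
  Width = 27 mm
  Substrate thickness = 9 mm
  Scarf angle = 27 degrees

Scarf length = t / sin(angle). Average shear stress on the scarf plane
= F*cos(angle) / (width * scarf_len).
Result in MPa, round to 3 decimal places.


Scarf length = 9 / sin(27 deg) = 19.8242 mm
cos(27 deg) = 0.891007
Shear = 5265 * 0.891007 / (27 * 19.8242)
= 8.764 MPa

8.764


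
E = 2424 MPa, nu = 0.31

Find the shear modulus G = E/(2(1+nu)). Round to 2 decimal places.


G = 2424 / (2 * 1.31)
= 925.19 MPa

925.19


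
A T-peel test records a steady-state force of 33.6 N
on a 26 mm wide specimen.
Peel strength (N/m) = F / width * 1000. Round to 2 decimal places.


Peel strength = 33.6 / 26 * 1000
= 1292.31 N/m

1292.31


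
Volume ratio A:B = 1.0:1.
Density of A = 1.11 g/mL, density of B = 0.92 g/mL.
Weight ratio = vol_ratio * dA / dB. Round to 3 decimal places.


Wt ratio = 1.0 * 1.11 / 0.92
= 1.207

1.207


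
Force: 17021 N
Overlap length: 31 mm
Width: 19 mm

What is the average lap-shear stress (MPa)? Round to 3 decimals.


Average shear stress = F / (overlap * width)
= 17021 / (31 * 19)
= 28.898 MPa

28.898


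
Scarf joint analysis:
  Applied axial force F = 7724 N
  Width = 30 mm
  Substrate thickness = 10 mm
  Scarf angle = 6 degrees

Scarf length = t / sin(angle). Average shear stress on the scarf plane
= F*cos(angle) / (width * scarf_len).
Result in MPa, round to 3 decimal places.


Scarf length = 10 / sin(6 deg) = 95.6677 mm
cos(6 deg) = 0.994522
Shear = 7724 * 0.994522 / (30 * 95.6677)
= 2.677 MPa

2.677


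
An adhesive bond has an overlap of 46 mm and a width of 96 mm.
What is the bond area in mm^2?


Bond area = overlap * width
= 46 * 96
= 4416 mm^2

4416


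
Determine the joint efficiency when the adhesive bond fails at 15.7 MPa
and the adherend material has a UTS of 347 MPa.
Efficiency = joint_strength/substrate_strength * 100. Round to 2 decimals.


Joint efficiency = 15.7 / 347 * 100
= 4.52%

4.52


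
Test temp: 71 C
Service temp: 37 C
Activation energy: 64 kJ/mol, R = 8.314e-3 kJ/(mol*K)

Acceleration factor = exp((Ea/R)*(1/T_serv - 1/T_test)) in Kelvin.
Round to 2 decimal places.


AF = exp((64/0.008314)*(1/310.15 - 1/344.15))
= 11.61

11.61


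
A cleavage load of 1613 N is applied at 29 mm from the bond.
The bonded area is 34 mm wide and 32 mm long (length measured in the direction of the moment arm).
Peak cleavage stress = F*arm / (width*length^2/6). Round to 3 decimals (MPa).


Moment = 1613 * 29 = 46777 N*mm
Section modulus = 34 * 1024 / 6 = 34816 / 6 mm^3
Stress = 46777 / (34816 / 6) = 280662 / 34816
= 8.061 MPa

8.061


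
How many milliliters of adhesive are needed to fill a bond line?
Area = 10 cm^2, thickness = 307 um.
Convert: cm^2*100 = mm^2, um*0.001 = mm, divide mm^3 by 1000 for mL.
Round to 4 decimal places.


= (10 * 100) * (307 * 0.001) / 1000
= 0.3070 mL

0.3070


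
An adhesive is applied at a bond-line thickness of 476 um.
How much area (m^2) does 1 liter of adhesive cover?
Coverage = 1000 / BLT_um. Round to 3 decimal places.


Coverage = 1000 / 476 = 2.101 m^2

2.101


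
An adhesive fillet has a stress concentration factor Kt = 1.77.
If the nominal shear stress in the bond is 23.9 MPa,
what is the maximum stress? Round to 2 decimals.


Max stress = 23.9 * 1.77 = 42.30 MPa

42.30


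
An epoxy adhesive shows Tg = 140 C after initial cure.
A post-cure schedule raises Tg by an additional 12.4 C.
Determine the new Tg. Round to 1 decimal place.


New Tg = 140 + 12.4
= 152.4 C

152.4


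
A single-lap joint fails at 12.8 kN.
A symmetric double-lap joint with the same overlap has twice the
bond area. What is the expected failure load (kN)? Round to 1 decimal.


Double-lap load = 2 * 12.8 = 25.6 kN

25.6


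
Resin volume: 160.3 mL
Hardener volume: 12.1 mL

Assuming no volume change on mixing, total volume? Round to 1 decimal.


V_total = 160.3 + 12.1 = 172.4 mL

172.4


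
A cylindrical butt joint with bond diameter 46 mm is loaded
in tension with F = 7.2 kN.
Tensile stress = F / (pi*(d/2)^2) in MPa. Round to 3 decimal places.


Area = pi * (46/2)^2 = 1661.9025 mm^2
Stress = 7.2*1000 / 1661.9025
= 4.332 MPa

4.332
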